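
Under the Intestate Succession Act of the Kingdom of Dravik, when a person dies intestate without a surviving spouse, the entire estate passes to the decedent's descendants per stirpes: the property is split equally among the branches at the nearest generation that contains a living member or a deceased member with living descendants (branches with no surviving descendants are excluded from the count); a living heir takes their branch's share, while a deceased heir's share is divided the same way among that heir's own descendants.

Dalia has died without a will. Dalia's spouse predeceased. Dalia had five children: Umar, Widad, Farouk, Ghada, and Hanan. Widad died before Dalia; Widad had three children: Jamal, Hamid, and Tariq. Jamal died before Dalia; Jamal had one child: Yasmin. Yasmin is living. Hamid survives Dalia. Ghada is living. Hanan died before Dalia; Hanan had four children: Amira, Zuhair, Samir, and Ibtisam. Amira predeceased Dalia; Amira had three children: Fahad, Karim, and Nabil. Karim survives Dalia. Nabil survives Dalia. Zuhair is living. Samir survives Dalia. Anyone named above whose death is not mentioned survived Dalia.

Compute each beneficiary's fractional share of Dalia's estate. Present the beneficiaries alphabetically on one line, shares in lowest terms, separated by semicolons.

Fahad 1/60; Farouk 1/5; Ghada 1/5; Hamid 1/15; Ibtisam 1/20; Karim 1/60; Nabil 1/60; Samir 1/20; Tariq 1/15; Umar 1/5; Yasmin 1/15; Zuhair 1/20

There is no surviving spouse, so the entire estate passes to Dalia's descendants per stirpes.
The estate is divided into 5 equal shares of 1/5 among Umar, Widad, Farouk, Ghada, Hanan.
Umar is living and takes 1/5.
Widad predeceased; the 1/5 allotted to Widad's branch passes to Widad's issue by representation.
The 1/5 is divided into 3 equal shares of 1/15 among Jamal, Hamid, Tariq.
Jamal predeceased; the 1/15 allotted to Jamal's branch passes to Jamal's issue by representation.
Yasmin is the sole taker at this level and receives the full 1/15.
Hamid is living and takes 1/15.
Tariq is living and takes 1/15.
Farouk is living and takes 1/5.
Ghada is living and takes 1/5.
Hanan predeceased; the 1/5 allotted to Hanan's branch passes to Hanan's issue by representation.
The 1/5 is divided into 4 equal shares of 1/20 among Amira, Zuhair, Samir, Ibtisam.
Amira predeceased; the 1/20 allotted to Amira's branch passes to Amira's issue by representation.
The 1/20 is divided into 3 equal shares of 1/60 among Fahad, Karim, Nabil.
Fahad is living and takes 1/60.
Karim is living and takes 1/60.
Nabil is living and takes 1/60.
Zuhair is living and takes 1/20.
Samir is living and takes 1/20.
Ibtisam is living and takes 1/20.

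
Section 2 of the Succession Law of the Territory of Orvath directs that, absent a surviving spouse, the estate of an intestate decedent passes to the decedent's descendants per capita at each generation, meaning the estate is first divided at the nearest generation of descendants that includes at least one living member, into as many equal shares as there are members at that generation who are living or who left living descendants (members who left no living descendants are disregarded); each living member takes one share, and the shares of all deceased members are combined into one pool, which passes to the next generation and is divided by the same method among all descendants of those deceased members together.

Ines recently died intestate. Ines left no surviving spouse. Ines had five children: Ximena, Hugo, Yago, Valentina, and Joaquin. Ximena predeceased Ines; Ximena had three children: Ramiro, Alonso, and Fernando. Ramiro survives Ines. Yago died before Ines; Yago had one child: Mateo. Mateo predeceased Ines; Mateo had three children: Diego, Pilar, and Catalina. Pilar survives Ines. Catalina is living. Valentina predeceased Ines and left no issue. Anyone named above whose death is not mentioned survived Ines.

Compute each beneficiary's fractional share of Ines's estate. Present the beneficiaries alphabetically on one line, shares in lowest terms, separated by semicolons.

Alonso 1/8; Catalina 1/24; Diego 1/24; Fernando 1/8; Hugo 1/4; Joaquin 1/4; Pilar 1/24; Ramiro 1/8

There is no surviving spouse, so the entire estate passes to Ines's descendants per capita at each generation.
At generation 1 (Ximena, Hugo, Yago, Joaquin) there are 4 shares of (1)/4 = 1/4 each.
Living: Hugo and Joaquin — each takes 1/4.
Deceased: Ximena and Yago. Their combined 1/2 is pooled and carried to generation 2.
At generation 2 (Ramiro, Alonso, Fernando, Mateo) there are 4 shares of (1/2)/4 = 1/8 each.
Living: Ramiro, Alonso, and Fernando — each takes 1/8.
Deceased: Mateo. That 1/8 share is carried to generation 3.
At generation 3 (Diego, Pilar, Catalina) there are 3 shares of (1/8)/3 = 1/24 each.
Living: Diego, Pilar, and Catalina — each takes 1/24.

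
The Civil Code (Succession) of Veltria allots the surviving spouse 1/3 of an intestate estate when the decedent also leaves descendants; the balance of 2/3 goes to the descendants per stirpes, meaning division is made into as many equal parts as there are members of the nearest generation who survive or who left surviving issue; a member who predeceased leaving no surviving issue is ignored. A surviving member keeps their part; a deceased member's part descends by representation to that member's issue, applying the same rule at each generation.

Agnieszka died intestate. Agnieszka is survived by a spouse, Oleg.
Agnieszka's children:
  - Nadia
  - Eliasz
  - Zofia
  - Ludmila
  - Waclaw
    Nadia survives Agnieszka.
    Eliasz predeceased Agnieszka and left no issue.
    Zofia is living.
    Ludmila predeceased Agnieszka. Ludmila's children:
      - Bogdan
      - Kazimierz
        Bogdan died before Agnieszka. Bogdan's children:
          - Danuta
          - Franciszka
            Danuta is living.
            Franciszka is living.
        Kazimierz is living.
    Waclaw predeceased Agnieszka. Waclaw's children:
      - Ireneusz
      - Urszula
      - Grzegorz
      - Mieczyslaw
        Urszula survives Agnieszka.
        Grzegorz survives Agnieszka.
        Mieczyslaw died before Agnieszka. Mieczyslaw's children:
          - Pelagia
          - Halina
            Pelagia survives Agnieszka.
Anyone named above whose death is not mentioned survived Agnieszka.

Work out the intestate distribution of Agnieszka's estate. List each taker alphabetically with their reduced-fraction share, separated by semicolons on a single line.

Oleg, as surviving spouse, takes 1/3.
The remaining 2/3 passes to Agnieszka's descendants per stirpes.
Eliasz left no surviving issue, so that branch lapses and is disregarded.
The 2/3 is divided into 4 equal shares of 1/6 among Nadia, Zofia, Ludmila, Waclaw.
Nadia is living and takes 1/6.
Zofia is living and takes 1/6.
Ludmila predeceased; the 1/6 allotted to Ludmila's branch passes to Ludmila's issue by representation.
The 1/6 is divided into 2 equal shares of 1/12 among Bogdan, Kazimierz.
Bogdan predeceased; the 1/12 allotted to Bogdan's branch passes to Bogdan's issue by representation.
The 1/12 is divided into 2 equal shares of 1/24 among Danuta, Franciszka.
Danuta is living and takes 1/24.
Franciszka is living and takes 1/24.
Kazimierz is living and takes 1/12.
Waclaw predeceased; the 1/6 allotted to Waclaw's branch passes to Waclaw's issue by representation.
The 1/6 is divided into 4 equal shares of 1/24 among Ireneusz, Urszula, Grzegorz, Mieczyslaw.
Ireneusz is living and takes 1/24.
Urszula is living and takes 1/24.
Grzegorz is living and takes 1/24.
Mieczyslaw predeceased; the 1/24 allotted to Mieczyslaw's branch passes to Mieczyslaw's issue by representation.
The 1/24 is divided into 2 equal shares of 1/48 among Pelagia, Halina.
Pelagia is living and takes 1/48.
Halina is living and takes 1/48.

Danuta 1/24; Franciszka 1/24; Grzegorz 1/24; Halina 1/48; Ireneusz 1/24; Kazimierz 1/12; Nadia 1/6; Oleg 1/3; Pelagia 1/48; Urszula 1/24; Zofia 1/6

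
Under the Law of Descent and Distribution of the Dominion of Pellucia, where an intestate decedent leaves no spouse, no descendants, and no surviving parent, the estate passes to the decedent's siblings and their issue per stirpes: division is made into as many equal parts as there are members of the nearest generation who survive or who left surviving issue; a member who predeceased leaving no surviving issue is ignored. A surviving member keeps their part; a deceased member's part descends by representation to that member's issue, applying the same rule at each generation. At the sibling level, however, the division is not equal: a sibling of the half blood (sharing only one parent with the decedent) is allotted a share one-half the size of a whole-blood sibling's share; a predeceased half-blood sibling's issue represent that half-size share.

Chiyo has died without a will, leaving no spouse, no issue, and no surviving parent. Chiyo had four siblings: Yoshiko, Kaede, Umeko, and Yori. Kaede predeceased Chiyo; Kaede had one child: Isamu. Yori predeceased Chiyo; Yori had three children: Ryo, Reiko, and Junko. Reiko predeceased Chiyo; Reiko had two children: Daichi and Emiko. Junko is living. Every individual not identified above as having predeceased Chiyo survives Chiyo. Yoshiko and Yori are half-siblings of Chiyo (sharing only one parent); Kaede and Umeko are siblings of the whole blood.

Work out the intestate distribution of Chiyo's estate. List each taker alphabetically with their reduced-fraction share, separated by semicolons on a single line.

No spouse, descendants, or parent survives, so the estate passes to Chiyo's siblings per stirpes.
Half-blood siblings count for one-half the weight of whole-blood siblings at the initial division.
Dividing 1 in proportion to weights (total weight 3): Yoshiko (weight 1/2) → 1/6; Kaede (weight 1) → 1/3; Umeko (weight 1) → 1/3; Yori (weight 1/2) → 1/6.
Yoshiko is living and takes 1/6.
Kaede predeceased; the 1/3 allotted to Kaede's branch passes to Kaede's issue by representation.
Isamu is the sole taker at this level and receives the full 1/3.
Umeko is living and takes 1/3.
Yori predeceased; the 1/6 allotted to Yori's branch passes to Yori's issue by representation.
The 1/6 is divided into 3 equal shares of 1/18 among Ryo, Reiko, Junko.
Ryo is living and takes 1/18.
Reiko predeceased; the 1/18 allotted to Reiko's branch passes to Reiko's issue by representation.
The 1/18 is divided into 2 equal shares of 1/36 among Daichi, Emiko.
Daichi is living and takes 1/36.
Emiko is living and takes 1/36.
Junko is living and takes 1/18.

Daichi 1/36; Emiko 1/36; Isamu 1/3; Junko 1/18; Ryo 1/18; Umeko 1/3; Yoshiko 1/6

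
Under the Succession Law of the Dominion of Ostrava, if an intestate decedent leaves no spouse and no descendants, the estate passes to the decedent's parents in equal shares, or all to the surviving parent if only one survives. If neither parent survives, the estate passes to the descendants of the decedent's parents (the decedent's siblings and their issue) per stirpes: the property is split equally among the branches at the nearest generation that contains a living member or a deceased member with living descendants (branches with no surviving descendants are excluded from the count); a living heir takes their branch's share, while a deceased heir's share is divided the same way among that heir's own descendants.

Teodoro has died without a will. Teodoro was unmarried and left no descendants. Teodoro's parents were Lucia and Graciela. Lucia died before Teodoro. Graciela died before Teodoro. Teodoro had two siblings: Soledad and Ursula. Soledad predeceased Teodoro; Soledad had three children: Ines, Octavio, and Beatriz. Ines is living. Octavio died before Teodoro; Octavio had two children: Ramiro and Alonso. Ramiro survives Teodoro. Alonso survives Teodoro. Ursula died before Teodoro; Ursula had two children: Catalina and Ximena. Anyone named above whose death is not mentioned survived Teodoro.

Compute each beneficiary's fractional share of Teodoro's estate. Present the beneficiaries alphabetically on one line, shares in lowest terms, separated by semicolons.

Alonso 1/12; Beatriz 1/6; Catalina 1/4; Ines 1/6; Ramiro 1/12; Ximena 1/4

Neither parent survives and there are no descendants, so the estate passes to Teodoro's siblings and their issue per stirpes.
The estate is divided into 2 equal shares of 1/2 among Soledad, Ursula.
Soledad predeceased; the 1/2 allotted to Soledad's branch passes to Soledad's issue by representation.
The 1/2 is divided into 3 equal shares of 1/6 among Ines, Octavio, Beatriz.
Ines is living and takes 1/6.
Octavio predeceased; the 1/6 allotted to Octavio's branch passes to Octavio's issue by representation.
The 1/6 is divided into 2 equal shares of 1/12 among Ramiro, Alonso.
Ramiro is living and takes 1/12.
Alonso is living and takes 1/12.
Beatriz is living and takes 1/6.
Ursula predeceased; the 1/2 allotted to Ursula's branch passes to Ursula's issue by representation.
The 1/2 is divided into 2 equal shares of 1/4 among Catalina, Ximena.
Catalina is living and takes 1/4.
Ximena is living and takes 1/4.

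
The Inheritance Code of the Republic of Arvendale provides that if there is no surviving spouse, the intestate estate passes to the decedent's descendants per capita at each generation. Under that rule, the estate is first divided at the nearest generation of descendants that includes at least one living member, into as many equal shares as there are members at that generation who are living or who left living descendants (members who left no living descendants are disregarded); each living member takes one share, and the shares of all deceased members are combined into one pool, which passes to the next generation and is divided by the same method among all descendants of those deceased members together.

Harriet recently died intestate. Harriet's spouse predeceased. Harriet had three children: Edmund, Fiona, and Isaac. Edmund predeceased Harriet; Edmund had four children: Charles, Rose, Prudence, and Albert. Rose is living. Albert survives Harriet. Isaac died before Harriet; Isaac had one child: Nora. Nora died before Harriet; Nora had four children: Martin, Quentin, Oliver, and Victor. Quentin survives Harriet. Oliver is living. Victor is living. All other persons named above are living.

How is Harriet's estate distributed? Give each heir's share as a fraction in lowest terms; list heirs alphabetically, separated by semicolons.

There is no surviving spouse, so the entire estate passes to Harriet's descendants per capita at each generation.
At generation 1 (Edmund, Fiona, Isaac) there are 3 shares of (1)/3 = 1/3 each.
Living: Fiona — each takes 1/3.
Deceased: Edmund and Isaac. Their combined 2/3 is pooled and carried to generation 2.
At generation 2 (Charles, Rose, Prudence, Albert, Nora) there are 5 shares of (2/3)/5 = 2/15 each.
Living: Charles, Rose, Prudence, and Albert — each takes 2/15.
Deceased: Nora. That 2/15 share is carried to generation 3.
At generation 3 (Martin, Quentin, Oliver, Victor) there are 4 shares of (2/15)/4 = 1/30 each.
Living: Martin, Quentin, Oliver, and Victor — each takes 1/30.

Albert 2/15; Charles 2/15; Fiona 1/3; Martin 1/30; Oliver 1/30; Prudence 2/15; Quentin 1/30; Rose 2/15; Victor 1/30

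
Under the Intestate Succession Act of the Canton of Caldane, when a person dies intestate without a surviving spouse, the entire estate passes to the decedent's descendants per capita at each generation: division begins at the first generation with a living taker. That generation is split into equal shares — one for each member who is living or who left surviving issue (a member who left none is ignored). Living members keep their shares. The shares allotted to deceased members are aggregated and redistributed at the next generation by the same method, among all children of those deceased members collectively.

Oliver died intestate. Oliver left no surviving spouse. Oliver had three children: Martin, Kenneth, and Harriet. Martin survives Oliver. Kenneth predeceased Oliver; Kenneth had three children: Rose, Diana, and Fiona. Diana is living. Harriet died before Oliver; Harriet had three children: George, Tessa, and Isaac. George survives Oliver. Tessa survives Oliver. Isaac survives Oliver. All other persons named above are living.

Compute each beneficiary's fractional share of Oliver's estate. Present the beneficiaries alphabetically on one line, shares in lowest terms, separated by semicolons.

Diana 1/9; Fiona 1/9; George 1/9; Isaac 1/9; Martin 1/3; Rose 1/9; Tessa 1/9

There is no surviving spouse, so the entire estate passes to Oliver's descendants per capita at each generation.
At generation 1 (Martin, Kenneth, Harriet) there are 3 shares of (1)/3 = 1/3 each.
Living: Martin — each takes 1/3.
Deceased: Kenneth and Harriet. Their combined 2/3 is pooled and carried to generation 2.
At generation 2 (Rose, Diana, Fiona, George, Tessa, Isaac) there are 6 shares of (2/3)/6 = 1/9 each.
Living: Rose, Diana, Fiona, George, Tessa, and Isaac — each takes 1/9.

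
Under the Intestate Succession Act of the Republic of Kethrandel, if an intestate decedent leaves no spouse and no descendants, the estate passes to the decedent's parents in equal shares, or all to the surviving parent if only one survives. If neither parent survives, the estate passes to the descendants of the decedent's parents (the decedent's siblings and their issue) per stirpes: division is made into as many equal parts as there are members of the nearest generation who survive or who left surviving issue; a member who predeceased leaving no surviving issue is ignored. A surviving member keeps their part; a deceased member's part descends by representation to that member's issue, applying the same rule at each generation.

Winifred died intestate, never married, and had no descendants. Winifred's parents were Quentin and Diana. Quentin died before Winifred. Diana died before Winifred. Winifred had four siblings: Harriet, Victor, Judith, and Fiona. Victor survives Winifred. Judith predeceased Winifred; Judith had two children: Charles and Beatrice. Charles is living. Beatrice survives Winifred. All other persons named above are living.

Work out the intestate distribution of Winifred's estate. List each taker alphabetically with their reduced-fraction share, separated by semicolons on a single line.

Beatrice 1/8; Charles 1/8; Fiona 1/4; Harriet 1/4; Victor 1/4

Neither parent survives and there are no descendants, so the estate passes to Winifred's siblings and their issue per stirpes.
The estate is divided into 4 equal shares of 1/4 among Harriet, Victor, Judith, Fiona.
Harriet is living and takes 1/4.
Victor is living and takes 1/4.
Judith predeceased; the 1/4 allotted to Judith's branch passes to Judith's issue by representation.
The 1/4 is divided into 2 equal shares of 1/8 among Charles, Beatrice.
Charles is living and takes 1/8.
Beatrice is living and takes 1/8.
Fiona is living and takes 1/4.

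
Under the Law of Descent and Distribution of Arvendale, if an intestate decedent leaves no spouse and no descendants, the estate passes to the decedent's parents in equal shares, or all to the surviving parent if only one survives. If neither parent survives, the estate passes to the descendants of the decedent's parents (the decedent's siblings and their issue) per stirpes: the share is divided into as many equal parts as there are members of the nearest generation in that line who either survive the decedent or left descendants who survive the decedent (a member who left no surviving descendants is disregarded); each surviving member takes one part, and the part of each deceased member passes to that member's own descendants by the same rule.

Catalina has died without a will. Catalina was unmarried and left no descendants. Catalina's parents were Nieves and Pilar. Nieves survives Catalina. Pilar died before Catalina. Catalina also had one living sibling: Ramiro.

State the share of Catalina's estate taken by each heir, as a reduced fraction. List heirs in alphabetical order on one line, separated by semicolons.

Nieves 1

Only one parent, Nieves, survives, so Nieves takes the entire estate. The siblings take nothing because a surviving parent has priority.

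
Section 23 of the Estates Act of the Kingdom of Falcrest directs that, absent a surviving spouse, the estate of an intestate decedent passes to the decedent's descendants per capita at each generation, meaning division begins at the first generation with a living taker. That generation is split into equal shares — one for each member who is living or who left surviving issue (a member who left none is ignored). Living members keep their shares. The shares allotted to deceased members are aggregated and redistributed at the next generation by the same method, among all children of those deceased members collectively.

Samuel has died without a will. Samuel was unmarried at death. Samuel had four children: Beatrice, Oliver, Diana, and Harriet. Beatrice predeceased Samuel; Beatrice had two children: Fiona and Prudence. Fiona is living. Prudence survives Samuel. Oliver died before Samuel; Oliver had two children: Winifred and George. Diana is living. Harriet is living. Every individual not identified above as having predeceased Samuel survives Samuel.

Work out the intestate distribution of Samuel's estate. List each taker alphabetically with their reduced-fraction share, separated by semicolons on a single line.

Diana 1/4; Fiona 1/8; George 1/8; Harriet 1/4; Prudence 1/8; Winifred 1/8

There is no surviving spouse, so the entire estate passes to Samuel's descendants per capita at each generation.
At generation 1 (Beatrice, Oliver, Diana, Harriet) there are 4 shares of (1)/4 = 1/4 each.
Living: Diana and Harriet — each takes 1/4.
Deceased: Beatrice and Oliver. Their combined 1/2 is pooled and carried to generation 2.
At generation 2 (Fiona, Prudence, Winifred, George) there are 4 shares of (1/2)/4 = 1/8 each.
Living: Fiona, Prudence, Winifred, and George — each takes 1/8.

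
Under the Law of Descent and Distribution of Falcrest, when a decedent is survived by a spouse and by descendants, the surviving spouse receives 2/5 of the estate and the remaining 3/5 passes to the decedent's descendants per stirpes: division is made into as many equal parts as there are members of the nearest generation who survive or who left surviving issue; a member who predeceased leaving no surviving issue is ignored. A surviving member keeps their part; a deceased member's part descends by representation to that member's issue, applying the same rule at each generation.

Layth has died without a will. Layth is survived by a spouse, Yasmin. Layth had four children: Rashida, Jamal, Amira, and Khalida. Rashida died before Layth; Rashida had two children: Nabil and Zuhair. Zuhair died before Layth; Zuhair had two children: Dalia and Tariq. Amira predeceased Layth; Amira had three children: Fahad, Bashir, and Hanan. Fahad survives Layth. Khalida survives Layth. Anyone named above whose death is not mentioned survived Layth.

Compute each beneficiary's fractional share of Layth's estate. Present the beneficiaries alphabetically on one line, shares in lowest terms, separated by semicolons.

Bashir 1/20; Dalia 3/80; Fahad 1/20; Hanan 1/20; Jamal 3/20; Khalida 3/20; Nabil 3/40; Tariq 3/80; Yasmin 2/5

Yasmin, as surviving spouse, takes 2/5.
The remaining 3/5 passes to Layth's descendants per stirpes.
The 3/5 is divided into 4 equal shares of 3/20 among Rashida, Jamal, Amira, Khalida.
Rashida predeceased; the 3/20 allotted to Rashida's branch passes to Rashida's issue by representation.
The 3/20 is divided into 2 equal shares of 3/40 among Nabil, Zuhair.
Nabil is living and takes 3/40.
Zuhair predeceased; the 3/40 allotted to Zuhair's branch passes to Zuhair's issue by representation.
The 3/40 is divided into 2 equal shares of 3/80 among Dalia, Tariq.
Dalia is living and takes 3/80.
Tariq is living and takes 3/80.
Jamal is living and takes 3/20.
Amira predeceased; the 3/20 allotted to Amira's branch passes to Amira's issue by representation.
The 3/20 is divided into 3 equal shares of 1/20 among Fahad, Bashir, Hanan.
Fahad is living and takes 1/20.
Bashir is living and takes 1/20.
Hanan is living and takes 1/20.
Khalida is living and takes 3/20.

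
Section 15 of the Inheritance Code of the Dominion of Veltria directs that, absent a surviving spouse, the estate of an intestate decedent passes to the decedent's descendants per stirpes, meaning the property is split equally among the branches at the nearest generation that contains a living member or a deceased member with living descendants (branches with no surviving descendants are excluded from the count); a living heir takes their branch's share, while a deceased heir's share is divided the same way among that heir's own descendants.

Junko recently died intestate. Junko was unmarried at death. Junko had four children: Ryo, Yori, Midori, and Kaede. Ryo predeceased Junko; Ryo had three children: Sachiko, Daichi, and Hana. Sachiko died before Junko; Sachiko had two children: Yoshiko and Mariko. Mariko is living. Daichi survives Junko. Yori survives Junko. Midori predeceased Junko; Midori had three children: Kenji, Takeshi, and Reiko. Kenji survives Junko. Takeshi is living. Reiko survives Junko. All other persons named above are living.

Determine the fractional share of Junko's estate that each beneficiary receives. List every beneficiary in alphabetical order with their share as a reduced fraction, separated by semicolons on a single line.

There is no surviving spouse, so the entire estate passes to Junko's descendants per stirpes.
The estate is divided into 4 equal shares of 1/4 among Ryo, Yori, Midori, Kaede.
Ryo predeceased; the 1/4 allotted to Ryo's branch passes to Ryo's issue by representation.
The 1/4 is divided into 3 equal shares of 1/12 among Sachiko, Daichi, Hana.
Sachiko predeceased; the 1/12 allotted to Sachiko's branch passes to Sachiko's issue by representation.
The 1/12 is divided into 2 equal shares of 1/24 among Yoshiko, Mariko.
Yoshiko is living and takes 1/24.
Mariko is living and takes 1/24.
Daichi is living and takes 1/12.
Hana is living and takes 1/12.
Yori is living and takes 1/4.
Midori predeceased; the 1/4 allotted to Midori's branch passes to Midori's issue by representation.
The 1/4 is divided into 3 equal shares of 1/12 among Kenji, Takeshi, Reiko.
Kenji is living and takes 1/12.
Takeshi is living and takes 1/12.
Reiko is living and takes 1/12.
Kaede is living and takes 1/4.

Daichi 1/12; Hana 1/12; Kaede 1/4; Kenji 1/12; Mariko 1/24; Reiko 1/12; Takeshi 1/12; Yori 1/4; Yoshiko 1/24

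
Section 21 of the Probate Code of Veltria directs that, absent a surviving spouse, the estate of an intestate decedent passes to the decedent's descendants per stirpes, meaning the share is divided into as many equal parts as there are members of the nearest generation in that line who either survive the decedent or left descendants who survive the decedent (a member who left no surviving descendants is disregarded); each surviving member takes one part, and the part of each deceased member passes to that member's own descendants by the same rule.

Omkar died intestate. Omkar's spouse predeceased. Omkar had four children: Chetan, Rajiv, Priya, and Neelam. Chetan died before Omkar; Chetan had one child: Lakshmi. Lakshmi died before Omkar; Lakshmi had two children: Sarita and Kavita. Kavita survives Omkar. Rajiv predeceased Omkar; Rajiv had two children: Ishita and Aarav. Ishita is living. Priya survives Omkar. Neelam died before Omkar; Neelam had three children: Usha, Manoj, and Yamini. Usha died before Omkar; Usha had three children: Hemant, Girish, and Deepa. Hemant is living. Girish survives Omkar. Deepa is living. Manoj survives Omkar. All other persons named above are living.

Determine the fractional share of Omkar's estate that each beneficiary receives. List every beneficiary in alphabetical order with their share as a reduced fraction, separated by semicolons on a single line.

Aarav 1/8; Deepa 1/36; Girish 1/36; Hemant 1/36; Ishita 1/8; Kavita 1/8; Manoj 1/12; Priya 1/4; Sarita 1/8; Yamini 1/12

There is no surviving spouse, so the entire estate passes to Omkar's descendants per stirpes.
The estate is divided into 4 equal shares of 1/4 among Chetan, Rajiv, Priya, Neelam.
Chetan predeceased; the 1/4 allotted to Chetan's branch passes to Chetan's issue by representation.
Lakshmi's line is the sole branch at this level, so the full 1/4 passes to Lakshmi's issue by representation.
The 1/4 is divided into 2 equal shares of 1/8 among Sarita, Kavita.
Sarita is living and takes 1/8.
Kavita is living and takes 1/8.
Rajiv predeceased; the 1/4 allotted to Rajiv's branch passes to Rajiv's issue by representation.
The 1/4 is divided into 2 equal shares of 1/8 among Ishita, Aarav.
Ishita is living and takes 1/8.
Aarav is living and takes 1/8.
Priya is living and takes 1/4.
Neelam predeceased; the 1/4 allotted to Neelam's branch passes to Neelam's issue by representation.
The 1/4 is divided into 3 equal shares of 1/12 among Usha, Manoj, Yamini.
Usha predeceased; the 1/12 allotted to Usha's branch passes to Usha's issue by representation.
The 1/12 is divided into 3 equal shares of 1/36 among Hemant, Girish, Deepa.
Hemant is living and takes 1/36.
Girish is living and takes 1/36.
Deepa is living and takes 1/36.
Manoj is living and takes 1/12.
Yamini is living and takes 1/12.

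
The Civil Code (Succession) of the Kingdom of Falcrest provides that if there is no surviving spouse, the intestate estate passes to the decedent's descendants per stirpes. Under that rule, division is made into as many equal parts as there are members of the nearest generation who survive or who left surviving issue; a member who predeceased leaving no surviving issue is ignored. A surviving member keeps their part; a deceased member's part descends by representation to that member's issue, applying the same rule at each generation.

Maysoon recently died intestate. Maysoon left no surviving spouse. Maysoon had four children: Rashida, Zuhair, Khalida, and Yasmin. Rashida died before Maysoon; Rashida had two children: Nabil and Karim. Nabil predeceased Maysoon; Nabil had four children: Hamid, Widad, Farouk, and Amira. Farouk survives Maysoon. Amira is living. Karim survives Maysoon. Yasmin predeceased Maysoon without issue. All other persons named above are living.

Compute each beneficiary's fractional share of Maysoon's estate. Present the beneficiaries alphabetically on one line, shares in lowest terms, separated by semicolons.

Amira 1/24; Farouk 1/24; Hamid 1/24; Karim 1/6; Khalida 1/3; Widad 1/24; Zuhair 1/3

There is no surviving spouse, so the entire estate passes to Maysoon's descendants per stirpes.
Yasmin left no surviving issue, so that branch lapses and is disregarded.
The estate is divided into 3 equal shares of 1/3 among Rashida, Zuhair, Khalida.
Rashida predeceased; the 1/3 allotted to Rashida's branch passes to Rashida's issue by representation.
The 1/3 is divided into 2 equal shares of 1/6 among Nabil, Karim.
Nabil predeceased; the 1/6 allotted to Nabil's branch passes to Nabil's issue by representation.
The 1/6 is divided into 4 equal shares of 1/24 among Hamid, Widad, Farouk, Amira.
Hamid is living and takes 1/24.
Widad is living and takes 1/24.
Farouk is living and takes 1/24.
Amira is living and takes 1/24.
Karim is living and takes 1/6.
Zuhair is living and takes 1/3.
Khalida is living and takes 1/3.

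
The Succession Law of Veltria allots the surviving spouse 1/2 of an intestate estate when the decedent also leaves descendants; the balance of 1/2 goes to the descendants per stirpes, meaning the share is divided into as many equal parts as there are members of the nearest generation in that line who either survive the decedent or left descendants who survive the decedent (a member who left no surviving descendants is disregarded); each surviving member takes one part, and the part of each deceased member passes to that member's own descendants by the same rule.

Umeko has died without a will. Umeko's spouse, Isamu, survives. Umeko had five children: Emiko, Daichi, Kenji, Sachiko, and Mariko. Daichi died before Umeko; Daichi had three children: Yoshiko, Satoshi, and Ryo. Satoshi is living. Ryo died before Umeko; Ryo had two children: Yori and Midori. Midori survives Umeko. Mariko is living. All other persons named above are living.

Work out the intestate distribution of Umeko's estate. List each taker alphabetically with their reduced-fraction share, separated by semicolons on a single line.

Emiko 1/10; Isamu 1/2; Kenji 1/10; Mariko 1/10; Midori 1/60; Sachiko 1/10; Satoshi 1/30; Yori 1/60; Yoshiko 1/30

Isamu, as surviving spouse, takes 1/2.
The remaining 1/2 passes to Umeko's descendants per stirpes.
The 1/2 is divided into 5 equal shares of 1/10 among Emiko, Daichi, Kenji, Sachiko, Mariko.
Emiko is living and takes 1/10.
Daichi predeceased; the 1/10 allotted to Daichi's branch passes to Daichi's issue by representation.
The 1/10 is divided into 3 equal shares of 1/30 among Yoshiko, Satoshi, Ryo.
Yoshiko is living and takes 1/30.
Satoshi is living and takes 1/30.
Ryo predeceased; the 1/30 allotted to Ryo's branch passes to Ryo's issue by representation.
The 1/30 is divided into 2 equal shares of 1/60 among Yori, Midori.
Yori is living and takes 1/60.
Midori is living and takes 1/60.
Kenji is living and takes 1/10.
Sachiko is living and takes 1/10.
Mariko is living and takes 1/10.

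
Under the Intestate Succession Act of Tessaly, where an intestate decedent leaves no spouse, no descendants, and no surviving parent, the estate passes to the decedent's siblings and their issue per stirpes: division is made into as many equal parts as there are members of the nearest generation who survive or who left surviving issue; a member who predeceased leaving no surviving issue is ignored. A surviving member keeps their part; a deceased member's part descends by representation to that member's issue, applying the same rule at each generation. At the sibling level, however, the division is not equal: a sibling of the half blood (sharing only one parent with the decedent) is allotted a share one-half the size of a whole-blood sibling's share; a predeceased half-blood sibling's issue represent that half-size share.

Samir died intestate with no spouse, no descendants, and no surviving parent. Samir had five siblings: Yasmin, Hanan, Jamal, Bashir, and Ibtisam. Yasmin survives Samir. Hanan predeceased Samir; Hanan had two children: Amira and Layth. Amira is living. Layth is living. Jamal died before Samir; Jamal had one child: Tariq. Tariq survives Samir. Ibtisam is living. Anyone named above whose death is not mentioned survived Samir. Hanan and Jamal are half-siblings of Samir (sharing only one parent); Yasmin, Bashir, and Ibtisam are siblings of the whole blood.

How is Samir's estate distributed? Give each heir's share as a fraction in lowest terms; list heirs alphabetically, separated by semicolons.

No spouse, descendants, or parent survives, so the estate passes to Samir's siblings per stirpes.
Half-blood siblings count for one-half the weight of whole-blood siblings at the initial division.
Dividing 1 in proportion to weights (total weight 4): Yasmin (weight 1) → 1/4; Hanan (weight 1/2) → 1/8; Jamal (weight 1/2) → 1/8; Bashir (weight 1) → 1/4; Ibtisam (weight 1) → 1/4.
Yasmin is living and takes 1/4.
Hanan predeceased; the 1/8 allotted to Hanan's branch passes to Hanan's issue by representation.
The 1/8 is divided into 2 equal shares of 1/16 among Amira, Layth.
Amira is living and takes 1/16.
Layth is living and takes 1/16.
Jamal predeceased; the 1/8 allotted to Jamal's branch passes to Jamal's issue by representation.
Tariq is the sole taker at this level and receives the full 1/8.
Bashir is living and takes 1/4.
Ibtisam is living and takes 1/4.

Amira 1/16; Bashir 1/4; Ibtisam 1/4; Layth 1/16; Tariq 1/8; Yasmin 1/4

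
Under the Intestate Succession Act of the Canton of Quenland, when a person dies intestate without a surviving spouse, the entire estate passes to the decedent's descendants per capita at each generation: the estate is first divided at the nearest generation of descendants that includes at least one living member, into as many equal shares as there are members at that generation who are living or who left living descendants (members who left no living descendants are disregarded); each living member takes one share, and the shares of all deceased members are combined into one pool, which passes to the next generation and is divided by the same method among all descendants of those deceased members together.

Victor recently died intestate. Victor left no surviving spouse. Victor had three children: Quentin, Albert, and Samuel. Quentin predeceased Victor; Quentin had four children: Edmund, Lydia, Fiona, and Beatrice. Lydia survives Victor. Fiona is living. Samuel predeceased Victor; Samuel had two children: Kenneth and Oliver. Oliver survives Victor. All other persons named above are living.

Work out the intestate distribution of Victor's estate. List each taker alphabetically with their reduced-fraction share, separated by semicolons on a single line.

There is no surviving spouse, so the entire estate passes to Victor's descendants per capita at each generation.
At generation 1 (Quentin, Albert, Samuel) there are 3 shares of (1)/3 = 1/3 each.
Living: Albert — each takes 1/3.
Deceased: Quentin and Samuel. Their combined 2/3 is pooled and carried to generation 2.
At generation 2 (Edmund, Lydia, Fiona, Beatrice, Kenneth, Oliver) there are 6 shares of (2/3)/6 = 1/9 each.
Living: Edmund, Lydia, Fiona, Beatrice, Kenneth, and Oliver — each takes 1/9.

Albert 1/3; Beatrice 1/9; Edmund 1/9; Fiona 1/9; Kenneth 1/9; Lydia 1/9; Oliver 1/9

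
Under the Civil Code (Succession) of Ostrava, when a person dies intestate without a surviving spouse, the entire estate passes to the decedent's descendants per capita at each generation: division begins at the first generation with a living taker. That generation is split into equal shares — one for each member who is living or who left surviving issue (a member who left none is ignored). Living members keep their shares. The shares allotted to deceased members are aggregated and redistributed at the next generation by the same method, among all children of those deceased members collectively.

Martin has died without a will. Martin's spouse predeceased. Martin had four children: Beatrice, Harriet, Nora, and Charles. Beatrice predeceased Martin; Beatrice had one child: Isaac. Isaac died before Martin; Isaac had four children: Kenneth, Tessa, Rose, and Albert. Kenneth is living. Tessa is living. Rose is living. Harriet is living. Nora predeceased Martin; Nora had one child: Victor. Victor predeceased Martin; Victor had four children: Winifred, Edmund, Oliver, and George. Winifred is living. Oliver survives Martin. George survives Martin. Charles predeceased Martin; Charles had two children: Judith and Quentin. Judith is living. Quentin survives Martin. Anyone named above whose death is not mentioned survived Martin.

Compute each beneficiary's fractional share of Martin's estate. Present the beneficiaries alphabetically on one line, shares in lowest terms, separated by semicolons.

Albert 3/64; Edmund 3/64; George 3/64; Harriet 1/4; Judith 3/16; Kenneth 3/64; Oliver 3/64; Quentin 3/16; Rose 3/64; Tessa 3/64; Winifred 3/64

There is no surviving spouse, so the entire estate passes to Martin's descendants per capita at each generation.
At generation 1 (Beatrice, Harriet, Nora, Charles) there are 4 shares of (1)/4 = 1/4 each.
Living: Harriet — each takes 1/4.
Deceased: Beatrice, Nora, and Charles. Their combined 3/4 is pooled and carried to generation 2.
At generation 2 (Isaac, Victor, Judith, Quentin) there are 4 shares of (3/4)/4 = 3/16 each.
Living: Judith and Quentin — each takes 3/16.
Deceased: Isaac and Victor. Their combined 3/8 is pooled and carried to generation 3.
At generation 3 (Kenneth, Tessa, Rose, Albert, Winifred, Edmund, Oliver, George) there are 8 shares of (3/8)/8 = 3/64 each.
Living: Kenneth, Tessa, Rose, Albert, Winifred, Edmund, Oliver, and George — each takes 3/64.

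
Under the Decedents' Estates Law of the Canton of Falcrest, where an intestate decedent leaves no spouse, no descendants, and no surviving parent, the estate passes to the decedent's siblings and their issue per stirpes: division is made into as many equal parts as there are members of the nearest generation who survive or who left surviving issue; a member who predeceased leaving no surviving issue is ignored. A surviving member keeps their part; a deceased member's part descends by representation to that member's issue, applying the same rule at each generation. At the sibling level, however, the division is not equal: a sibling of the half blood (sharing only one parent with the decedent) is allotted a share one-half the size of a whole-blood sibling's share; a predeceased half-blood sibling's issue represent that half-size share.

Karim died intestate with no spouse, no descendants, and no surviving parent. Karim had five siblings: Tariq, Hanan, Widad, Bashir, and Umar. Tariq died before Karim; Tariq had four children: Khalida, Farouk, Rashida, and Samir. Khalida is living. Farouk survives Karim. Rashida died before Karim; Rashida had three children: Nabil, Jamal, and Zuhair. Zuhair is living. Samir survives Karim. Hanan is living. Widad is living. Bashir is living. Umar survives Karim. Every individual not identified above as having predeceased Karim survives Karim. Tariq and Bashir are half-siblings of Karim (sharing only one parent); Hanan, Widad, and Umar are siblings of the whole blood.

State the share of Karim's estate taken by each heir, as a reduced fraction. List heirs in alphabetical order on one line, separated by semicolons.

Bashir 1/8; Farouk 1/32; Hanan 1/4; Jamal 1/96; Khalida 1/32; Nabil 1/96; Samir 1/32; Umar 1/4; Widad 1/4; Zuhair 1/96

No spouse, descendants, or parent survives, so the estate passes to Karim's siblings per stirpes.
Half-blood siblings count for one-half the weight of whole-blood siblings at the initial division.
Dividing 1 in proportion to weights (total weight 4): Tariq (weight 1/2) → 1/8; Hanan (weight 1) → 1/4; Widad (weight 1) → 1/4; Bashir (weight 1/2) → 1/8; Umar (weight 1) → 1/4.
Tariq predeceased; the 1/8 allotted to Tariq's branch passes to Tariq's issue by representation.
The 1/8 is divided into 4 equal shares of 1/32 among Khalida, Farouk, Rashida, Samir.
Khalida is living and takes 1/32.
Farouk is living and takes 1/32.
Rashida predeceased; the 1/32 allotted to Rashida's branch passes to Rashida's issue by representation.
The 1/32 is divided into 3 equal shares of 1/96 among Nabil, Jamal, Zuhair.
Nabil is living and takes 1/96.
Jamal is living and takes 1/96.
Zuhair is living and takes 1/96.
Samir is living and takes 1/32.
Hanan is living and takes 1/4.
Widad is living and takes 1/4.
Bashir is living and takes 1/8.
Umar is living and takes 1/4.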